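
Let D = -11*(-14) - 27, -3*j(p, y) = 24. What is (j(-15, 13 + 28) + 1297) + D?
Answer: 1416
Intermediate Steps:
j(p, y) = -8 (j(p, y) = -1/3*24 = -8)
D = 127 (D = 154 - 27 = 127)
(j(-15, 13 + 28) + 1297) + D = (-8 + 1297) + 127 = 1289 + 127 = 1416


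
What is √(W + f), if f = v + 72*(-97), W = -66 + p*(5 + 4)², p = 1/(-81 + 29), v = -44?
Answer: I*√4796597/26 ≈ 84.235*I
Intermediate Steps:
p = -1/52 (p = 1/(-52) = -1/52 ≈ -0.019231)
W = -3513/52 (W = -66 - (5 + 4)²/52 = -66 - 1/52*9² = -66 - 1/52*81 = -66 - 81/52 = -3513/52 ≈ -67.558)
f = -7028 (f = -44 + 72*(-97) = -44 - 6984 = -7028)
√(W + f) = √(-3513/52 - 7028) = √(-368969/52) = I*√4796597/26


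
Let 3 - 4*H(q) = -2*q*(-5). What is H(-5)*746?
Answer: 19769/2 ≈ 9884.5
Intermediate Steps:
H(q) = ¾ - 5*q/2 (H(q) = ¾ - (-2*q)*(-5)/4 = ¾ - 5*q/2)
H(-5)*746 = (¾ - 5/2*(-5))*746 = (¾ + 25/2)*746 = (53/4)*746 = 19769/2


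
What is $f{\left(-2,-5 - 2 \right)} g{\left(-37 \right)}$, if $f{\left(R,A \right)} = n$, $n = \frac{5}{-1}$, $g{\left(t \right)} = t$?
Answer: $185$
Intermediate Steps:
$n = -5$ ($n = 5 \left(-1\right) = -5$)
$f{\left(R,A \right)} = -5$
$f{\left(-2,-5 - 2 \right)} g{\left(-37 \right)} = \left(-5\right) \left(-37\right) = 185$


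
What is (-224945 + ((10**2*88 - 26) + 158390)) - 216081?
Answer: -273862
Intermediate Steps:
(-224945 + ((10**2*88 - 26) + 158390)) - 216081 = (-224945 + ((100*88 - 26) + 158390)) - 216081 = (-224945 + ((8800 - 26) + 158390)) - 216081 = (-224945 + (8774 + 158390)) - 216081 = (-224945 + 167164) - 216081 = -57781 - 216081 = -273862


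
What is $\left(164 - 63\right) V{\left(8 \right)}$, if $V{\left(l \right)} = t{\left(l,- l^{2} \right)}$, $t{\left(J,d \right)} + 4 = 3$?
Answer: $-101$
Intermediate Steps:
$t{\left(J,d \right)} = -1$ ($t{\left(J,d \right)} = -4 + 3 = -1$)
$V{\left(l \right)} = -1$
$\left(164 - 63\right) V{\left(8 \right)} = \left(164 - 63\right) \left(-1\right) = 101 \left(-1\right) = -101$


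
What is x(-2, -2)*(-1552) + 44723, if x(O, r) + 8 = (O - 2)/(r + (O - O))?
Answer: 54035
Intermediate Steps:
x(O, r) = -8 + (-2 + O)/r (x(O, r) = -8 + (O - 2)/(r + (O - O)) = -8 + (-2 + O)/(r + 0) = -8 + (-2 + O)/r)
x(-2, -2)*(-1552) + 44723 = ((-2 - 2 - 8*(-2))/(-2))*(-1552) + 44723 = -(-2 - 2 + 16)/2*(-1552) + 44723 = -½*12*(-1552) + 44723 = -6*(-1552) + 44723 = 9312 + 44723 = 54035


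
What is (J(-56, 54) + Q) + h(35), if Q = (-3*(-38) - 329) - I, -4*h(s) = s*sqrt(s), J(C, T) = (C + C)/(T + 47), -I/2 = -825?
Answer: -188477/101 - 35*sqrt(35)/4 ≈ -1917.9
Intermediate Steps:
I = 1650 (I = -2*(-825) = 1650)
J(C, T) = 2*C/(47 + T) (J(C, T) = (2*C)/(47 + T) = 2*C/(47 + T))
h(s) = -s**(3/2)/4 (h(s) = -s*sqrt(s)/4 = -s**(3/2)/4)
Q = -1865 (Q = (-3*(-38) - 329) - 1*1650 = (114 - 329) - 1650 = -215 - 1650 = -1865)
(J(-56, 54) + Q) + h(35) = (2*(-56)/(47 + 54) - 1865) - 35*sqrt(35)/4 = (2*(-56)/101 - 1865) - 35*sqrt(35)/4 = (2*(-56)*(1/101) - 1865) - 35*sqrt(35)/4 = (-112/101 - 1865) - 35*sqrt(35)/4 = -188477/101 - 35*sqrt(35)/4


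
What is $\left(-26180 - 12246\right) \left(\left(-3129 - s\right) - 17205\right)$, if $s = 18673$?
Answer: $1498882982$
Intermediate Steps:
$\left(-26180 - 12246\right) \left(\left(-3129 - s\right) - 17205\right) = \left(-26180 - 12246\right) \left(\left(-3129 - 18673\right) - 17205\right) = - 38426 \left(\left(-3129 - 18673\right) - 17205\right) = - 38426 \left(-21802 - 17205\right) = \left(-38426\right) \left(-39007\right) = 1498882982$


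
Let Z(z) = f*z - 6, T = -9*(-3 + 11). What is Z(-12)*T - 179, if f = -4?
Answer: -3203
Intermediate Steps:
T = -72 (T = -9*8 = -72)
Z(z) = -6 - 4*z (Z(z) = -4*z - 6 = -6 - 4*z)
Z(-12)*T - 179 = (-6 - 4*(-12))*(-72) - 179 = (-6 + 48)*(-72) - 179 = 42*(-72) - 179 = -3024 - 179 = -3203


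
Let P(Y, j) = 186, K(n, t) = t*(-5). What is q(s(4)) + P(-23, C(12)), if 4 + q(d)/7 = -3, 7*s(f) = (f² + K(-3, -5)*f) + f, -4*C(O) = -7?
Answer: 137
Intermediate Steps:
K(n, t) = -5*t
C(O) = 7/4 (C(O) = -¼*(-7) = 7/4)
s(f) = f²/7 + 26*f/7 (s(f) = ((f² + (-5*(-5))*f) + f)/7 = ((f² + 25*f) + f)/7 = (f² + 26*f)/7 = f²/7 + 26*f/7)
q(d) = -49 (q(d) = -28 + 7*(-3) = -28 - 21 = -49)
q(s(4)) + P(-23, C(12)) = -49 + 186 = 137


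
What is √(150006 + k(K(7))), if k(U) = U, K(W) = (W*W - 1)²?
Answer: √152310 ≈ 390.27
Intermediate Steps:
K(W) = (-1 + W²)² (K(W) = (W² - 1)² = (-1 + W²)²)
√(150006 + k(K(7))) = √(150006 + (-1 + 7²)²) = √(150006 + (-1 + 49)²) = √(150006 + 48²) = √(150006 + 2304) = √152310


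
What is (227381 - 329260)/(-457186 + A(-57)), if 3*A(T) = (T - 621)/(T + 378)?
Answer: 32703159/146756932 ≈ 0.22284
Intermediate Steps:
A(T) = (-621 + T)/(3*(378 + T)) (A(T) = ((T - 621)/(T + 378))/3 = ((-621 + T)/(378 + T))/3 = (-621 + T)/(3*(378 + T)))
(227381 - 329260)/(-457186 + A(-57)) = (227381 - 329260)/(-457186 + (-621 - 57)/(3*(378 - 57))) = -101879/(-457186 + (⅓)*(-678)/321) = -101879/(-457186 + (⅓)*(1/321)*(-678)) = -101879/(-457186 - 226/321) = -101879/(-146756932/321) = -101879*(-321/146756932) = 32703159/146756932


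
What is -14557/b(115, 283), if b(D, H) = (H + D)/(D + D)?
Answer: -1674055/199 ≈ -8412.3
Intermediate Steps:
b(D, H) = (D + H)/(2*D) (b(D, H) = (D + H)/((2*D)) = (D + H)*(1/(2*D)) = (D + H)/(2*D))
-14557/b(115, 283) = -14557*230/(115 + 283) = -14557/((½)*(1/115)*398) = -14557/199/115 = -14557*115/199 = -1674055/199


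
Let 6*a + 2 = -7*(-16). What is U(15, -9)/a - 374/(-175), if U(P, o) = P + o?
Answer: 4744/1925 ≈ 2.4644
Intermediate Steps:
a = 55/3 (a = -1/3 + (-7*(-16))/6 = -1/3 + (1/6)*112 = -1/3 + 56/3 = 55/3 ≈ 18.333)
U(15, -9)/a - 374/(-175) = (15 - 9)/(55/3) - 374/(-175) = 6*(3/55) - 374*(-1/175) = 18/55 + 374/175 = 4744/1925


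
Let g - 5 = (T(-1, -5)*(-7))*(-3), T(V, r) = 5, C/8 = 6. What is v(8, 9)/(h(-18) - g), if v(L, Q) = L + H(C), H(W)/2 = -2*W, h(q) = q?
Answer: 23/16 ≈ 1.4375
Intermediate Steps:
C = 48 (C = 8*6 = 48)
H(W) = -4*W (H(W) = 2*(-2*W) = -4*W)
g = 110 (g = 5 + (5*(-7))*(-3) = 5 - 35*(-3) = 5 + 105 = 110)
v(L, Q) = -192 + L (v(L, Q) = L - 4*48 = L - 192 = -192 + L)
v(8, 9)/(h(-18) - g) = (-192 + 8)/(-18 - 1*110) = -184/(-18 - 110) = -184/(-128) = -184*(-1/128) = 23/16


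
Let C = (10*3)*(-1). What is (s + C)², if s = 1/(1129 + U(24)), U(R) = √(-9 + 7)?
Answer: (-1147107361*I + 2032140*√2)/(-1274639*I + 2258*√2) ≈ 899.95 + 6.6567e-5*I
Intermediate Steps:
U(R) = I*√2 (U(R) = √(-2) = I*√2)
s = 1/(1129 + I*√2) ≈ 0.00088574 - 1.109e-6*I
C = -30 (C = 30*(-1) = -30)
(s + C)² = ((1129/1274643 - I*√2/1274643) - 30)² = (-38238161/1274643 - I*√2/1274643)²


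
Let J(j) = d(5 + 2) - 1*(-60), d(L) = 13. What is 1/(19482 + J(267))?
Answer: 1/19555 ≈ 5.1138e-5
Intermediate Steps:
J(j) = 73 (J(j) = 13 - 1*(-60) = 13 + 60 = 73)
1/(19482 + J(267)) = 1/(19482 + 73) = 1/19555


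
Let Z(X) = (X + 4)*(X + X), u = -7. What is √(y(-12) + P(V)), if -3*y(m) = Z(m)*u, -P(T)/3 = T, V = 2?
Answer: √442 ≈ 21.024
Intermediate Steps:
P(T) = -3*T
Z(X) = 2*X*(4 + X) (Z(X) = (4 + X)*(2*X) = 2*X*(4 + X))
y(m) = 14*m*(4 + m)/3 (y(m) = -2*m*(4 + m)*(-7)/3 = -(-14)*m*(4 + m)/3 = 14*m*(4 + m)/3)
√(y(-12) + P(V)) = √((14/3)*(-12)*(4 - 12) - 3*2) = √((14/3)*(-12)*(-8) - 6) = √(448 - 6) = √442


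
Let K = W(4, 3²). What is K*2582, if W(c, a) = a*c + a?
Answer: 116190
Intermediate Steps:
W(c, a) = a + a*c
K = 45 (K = 3²*(1 + 4) = 9*5 = 45)
K*2582 = 45*2582 = 116190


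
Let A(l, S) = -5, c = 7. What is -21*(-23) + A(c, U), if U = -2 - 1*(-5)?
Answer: 478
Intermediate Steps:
U = 3 (U = -2 + 5 = 3)
-21*(-23) + A(c, U) = -21*(-23) - 5 = 483 - 5 = 478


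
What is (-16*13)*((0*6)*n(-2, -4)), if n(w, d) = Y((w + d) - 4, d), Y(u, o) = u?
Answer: 0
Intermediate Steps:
n(w, d) = -4 + d + w (n(w, d) = (w + d) - 4 = (d + w) - 4 = -4 + d + w)
(-16*13)*((0*6)*n(-2, -4)) = (-16*13)*((0*6)*(-4 - 4 - 2)) = -0*(-10) = -208*0 = 0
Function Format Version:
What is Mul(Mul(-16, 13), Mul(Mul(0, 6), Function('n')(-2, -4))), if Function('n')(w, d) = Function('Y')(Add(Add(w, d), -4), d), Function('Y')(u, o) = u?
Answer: 0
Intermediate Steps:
Function('n')(w, d) = Add(-4, d, w) (Function('n')(w, d) = Add(Add(w, d), -4) = Add(Add(d, w), -4) = Add(-4, d, w))
Mul(Mul(-16, 13), Mul(Mul(0, 6), Function('n')(-2, -4))) = Mul(Mul(-16, 13), Mul(Mul(0, 6), Add(-4, -4, -2))) = Mul(-208, Mul(0, -10)) = Mul(-208, 0) = 0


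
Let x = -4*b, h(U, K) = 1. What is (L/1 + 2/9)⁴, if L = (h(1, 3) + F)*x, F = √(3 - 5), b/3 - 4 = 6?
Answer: -9473062268144/6561 - 201925095680*I*√2/243 ≈ -1.4438e+9 - 1.1752e+9*I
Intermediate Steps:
b = 30 (b = 12 + 3*6 = 12 + 18 = 30)
F = I*√2 (F = √(-2) = I*√2 ≈ 1.4142*I)
x = -120 (x = -4*30 = -120)
L = -120 - 120*I*√2 (L = (1 + I*√2)*(-120) = -120 - 120*I*√2 ≈ -120.0 - 169.71*I)
(L/1 + 2/9)⁴ = ((-120 - 120*I*√2)/1 + 2/9)⁴ = ((-120 - 120*I*√2)*1 + 2*(⅑))⁴ = ((-120 - 120*I*√2) + 2/9)⁴ = (-1078/9 - 120*I*√2)⁴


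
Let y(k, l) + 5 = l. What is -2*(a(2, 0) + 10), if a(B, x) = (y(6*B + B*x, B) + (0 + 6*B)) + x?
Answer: -38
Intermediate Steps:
y(k, l) = -5 + l
a(B, x) = -5 + x + 7*B (a(B, x) = ((-5 + B) + (0 + 6*B)) + x = ((-5 + B) + 6*B) + x = (-5 + 7*B) + x = -5 + x + 7*B)
-2*(a(2, 0) + 10) = -2*((-5 + 0 + 7*2) + 10) = -2*((-5 + 0 + 14) + 10) = -2*(9 + 10) = -2*19 = -38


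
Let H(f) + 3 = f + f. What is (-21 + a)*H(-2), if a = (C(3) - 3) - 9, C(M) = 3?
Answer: 210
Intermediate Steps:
H(f) = -3 + 2*f (H(f) = -3 + (f + f) = -3 + 2*f)
a = -9 (a = (3 - 3) - 9 = 0 - 9 = -9)
(-21 + a)*H(-2) = (-21 - 9)*(-3 + 2*(-2)) = -30*(-3 - 4) = -30*(-7) = 210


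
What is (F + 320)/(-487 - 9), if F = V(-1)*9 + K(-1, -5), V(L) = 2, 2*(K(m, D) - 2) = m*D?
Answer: -685/992 ≈ -0.69052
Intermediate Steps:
K(m, D) = 2 + D*m/2 (K(m, D) = 2 + (m*D)/2 = 2 + (D*m)/2 = 2 + D*m/2)
F = 45/2 (F = 2*9 + (2 + (1/2)*(-5)*(-1)) = 18 + (2 + 5/2) = 18 + 9/2 = 45/2 ≈ 22.500)
(F + 320)/(-487 - 9) = (45/2 + 320)/(-487 - 9) = (685/2)/(-496) = (685/2)*(-1/496) = -685/992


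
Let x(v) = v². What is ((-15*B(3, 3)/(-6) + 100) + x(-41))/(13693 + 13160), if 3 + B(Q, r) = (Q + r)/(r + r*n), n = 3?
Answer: 7099/107412 ≈ 0.066091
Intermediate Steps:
B(Q, r) = -3 + (Q + r)/(4*r) (B(Q, r) = -3 + (Q + r)/(r + r*3) = -3 + (Q + r)/(r + 3*r) = -3 + (Q + r)/((4*r)) = -3 + (Q + r)*(1/(4*r)) = -3 + (Q + r)/(4*r))
((-15*B(3, 3)/(-6) + 100) + x(-41))/(13693 + 13160) = ((-15*(¼)*(3 - 11*3)/3/(-6) + 100) + (-41)²)/(13693 + 13160) = ((-15*(¼)*(⅓)*(3 - 33)*(-1)/6 + 100) + 1681)/26853 = ((-15*(¼)*(⅓)*(-30)*(-1)/6 + 100) + 1681)*(1/26853) = ((-(-75)*(-1)/(2*6) + 100) + 1681)*(1/26853) = ((-15*5/12 + 100) + 1681)*(1/26853) = ((-25/4 + 100) + 1681)*(1/26853) = (375/4 + 1681)*(1/26853) = (7099/4)*(1/26853) = 7099/107412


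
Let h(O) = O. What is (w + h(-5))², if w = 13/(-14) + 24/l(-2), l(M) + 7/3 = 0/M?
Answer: 51529/196 ≈ 262.90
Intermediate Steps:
l(M) = -7/3 (l(M) = -7/3 + 0/M = -7/3 + 0 = -7/3)
w = -157/14 (w = 13/(-14) + 24/(-7/3) = 13*(-1/14) + 24*(-3/7) = -13/14 - 72/7 = -157/14 ≈ -11.214)
(w + h(-5))² = (-157/14 - 5)² = (-227/14)² = 51529/196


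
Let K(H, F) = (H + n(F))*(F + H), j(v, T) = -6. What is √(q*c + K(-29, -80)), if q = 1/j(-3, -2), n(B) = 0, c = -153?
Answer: √12746/2 ≈ 56.449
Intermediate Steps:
K(H, F) = H*(F + H) (K(H, F) = (H + 0)*(F + H) = H*(F + H))
q = -⅙ (q = 1/(-6) = -⅙ ≈ -0.16667)
√(q*c + K(-29, -80)) = √(-⅙*(-153) - 29*(-80 - 29)) = √(51/2 - 29*(-109)) = √(51/2 + 3161) = √(6373/2) = √12746/2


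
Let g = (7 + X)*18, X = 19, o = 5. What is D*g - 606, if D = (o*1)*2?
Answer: 4074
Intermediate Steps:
D = 10 (D = (5*1)*2 = 5*2 = 10)
g = 468 (g = (7 + 19)*18 = 26*18 = 468)
D*g - 606 = 10*468 - 606 = 4680 - 606 = 4074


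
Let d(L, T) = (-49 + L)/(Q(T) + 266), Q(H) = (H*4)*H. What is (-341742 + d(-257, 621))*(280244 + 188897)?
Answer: -123677251595543703/771415 ≈ -1.6033e+11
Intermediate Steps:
Q(H) = 4*H² (Q(H) = (4*H)*H = 4*H²)
d(L, T) = (-49 + L)/(266 + 4*T²) (d(L, T) = (-49 + L)/(4*T² + 266) = (-49 + L)/(266 + 4*T²))
(-341742 + d(-257, 621))*(280244 + 188897) = (-341742 + (-49 - 257)/(2*(133 + 2*621²)))*(280244 + 188897) = (-341742 + (½)*(-306)/(133 + 2*385641))*469141 = (-341742 + (½)*(-306)/(133 + 771282))*469141 = (-341742 + (½)*(-306)/771415)*469141 = (-341742 + (½)*(1/771415)*(-306))*469141 = (-341742 - 153/771415)*469141 = -263624905083/771415*469141 = -123677251595543703/771415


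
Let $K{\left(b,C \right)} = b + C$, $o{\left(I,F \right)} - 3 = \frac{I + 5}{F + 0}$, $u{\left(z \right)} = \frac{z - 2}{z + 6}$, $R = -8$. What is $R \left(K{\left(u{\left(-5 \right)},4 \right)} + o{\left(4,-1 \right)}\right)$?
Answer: $72$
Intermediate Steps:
$u{\left(z \right)} = \frac{-2 + z}{6 + z}$
$o{\left(I,F \right)} = 3 + \frac{5 + I}{F}$ ($o{\left(I,F \right)} = 3 + \frac{I + 5}{F + 0} = 3 + \frac{5 + I}{F}$)
$K{\left(b,C \right)} = C + b$
$R \left(K{\left(u{\left(-5 \right)},4 \right)} + o{\left(4,-1 \right)}\right) = - 8 \left(\left(4 + \frac{-2 - 5}{6 - 5}\right) + \frac{5 + 4 + 3 \left(-1\right)}{-1}\right) = - 8 \left(\left(4 + 1^{-1} \left(-7\right)\right) - \left(5 + 4 - 3\right)\right) = - 8 \left(\left(4 + 1 \left(-7\right)\right) - 6\right) = - 8 \left(\left(4 - 7\right) - 6\right) = - 8 \left(-3 - 6\right) = \left(-8\right) \left(-9\right) = 72$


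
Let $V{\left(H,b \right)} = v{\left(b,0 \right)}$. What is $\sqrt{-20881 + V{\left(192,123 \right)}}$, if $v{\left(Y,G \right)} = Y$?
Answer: $i \sqrt{20758} \approx 144.08 i$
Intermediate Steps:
$V{\left(H,b \right)} = b$
$\sqrt{-20881 + V{\left(192,123 \right)}} = \sqrt{-20881 + 123} = \sqrt{-20758} = i \sqrt{20758}$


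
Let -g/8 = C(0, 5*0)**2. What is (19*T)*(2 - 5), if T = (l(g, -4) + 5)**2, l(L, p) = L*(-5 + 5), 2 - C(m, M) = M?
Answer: -1425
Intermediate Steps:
C(m, M) = 2 - M
g = -32 (g = -8*(2 - 5*0)**2 = -8*(2 - 1*0)**2 = -8*(2 + 0)**2 = -8*2**2 = -8*4 = -32)
l(L, p) = 0 (l(L, p) = L*0 = 0)
T = 25 (T = (0 + 5)**2 = 5**2 = 25)
(19*T)*(2 - 5) = (19*25)*(2 - 5) = 475*(-3) = -1425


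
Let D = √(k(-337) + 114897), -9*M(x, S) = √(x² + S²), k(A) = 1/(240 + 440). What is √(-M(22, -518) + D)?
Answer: √(5355*√271063130 + 57800*√67202)/510 ≈ 19.914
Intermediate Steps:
k(A) = 1/680
M(x, S) = -√(S² + x²)/9 (M(x, S) = -√(x² + S²)/9 = -√(S² + x²)/9)
D = 7*√271063130/340 (D = √(1/680 + 114897) = √(78129961/680) = 7*√271063130/340 ≈ 338.96)
√(-M(22, -518) + D) = √(-(-1)*√((-518)² + 22²)/9 + 7*√271063130/340) = √(-(-1)*√(268324 + 484)/9 + 7*√271063130/340) = √(-(-1)*√268808/9 + 7*√271063130/340) = √(-(-1)*2*√67202/9 + 7*√271063130/340) = √(-(-2)*√67202/9 + 7*√271063130/340) = √(2*√67202/9 + 7*√271063130/340)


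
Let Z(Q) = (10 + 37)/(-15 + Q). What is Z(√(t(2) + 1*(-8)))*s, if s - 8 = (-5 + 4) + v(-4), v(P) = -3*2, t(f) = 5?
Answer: -235/76 - 47*I*√3/228 ≈ -3.0921 - 0.35705*I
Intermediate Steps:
v(P) = -6
Z(Q) = 47/(-15 + Q)
s = 1 (s = 8 + ((-5 + 4) - 6) = 8 + (-1 - 6) = 8 - 7 = 1)
Z(√(t(2) + 1*(-8)))*s = (47/(-15 + √(5 + 1*(-8))))*1 = (47/(-15 + √(5 - 8)))*1 = (47/(-15 + √(-3)))*1 = (47/(-15 + I*√3))*1 = 47/(-15 + I*√3)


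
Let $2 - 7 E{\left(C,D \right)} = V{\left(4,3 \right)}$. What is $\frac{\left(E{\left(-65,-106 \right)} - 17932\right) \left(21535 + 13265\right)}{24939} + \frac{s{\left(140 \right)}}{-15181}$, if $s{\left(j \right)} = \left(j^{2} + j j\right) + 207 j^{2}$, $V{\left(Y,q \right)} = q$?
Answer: $- \frac{69174228800}{2734977} \approx -25292.0$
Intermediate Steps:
$E{\left(C,D \right)} = - \frac{1}{7}$ ($E{\left(C,D \right)} = \frac{2}{7} - \frac{3}{7} = - \frac{1}{7}$)
$s{\left(j \right)} = 209 j^{2}$ ($s{\left(j \right)} = \left(j^{2} + j^{2}\right) + 207 j^{2} = 2 j^{2} + 207 j^{2} = 209 j^{2}$)
$\frac{\left(E{\left(-65,-106 \right)} - 17932\right) \left(21535 + 13265\right)}{24939} + \frac{s{\left(140 \right)}}{-15181} = \frac{\left(- \frac{1}{7} - 17932\right) \left(21535 + 13265\right)}{24939} + \frac{209 \cdot 140^{2}}{-15181} = \left(- \frac{125525}{7}\right) 34800 \cdot \frac{1}{24939} + 209 \cdot 19600 \left(- \frac{1}{15181}\right) = \left(- \frac{4368270000}{7}\right) \frac{1}{24939} + 4096400 \left(- \frac{1}{15181}\right) = - \frac{1456090000}{58191} - \frac{215600}{799} = - \frac{69174228800}{2734977}$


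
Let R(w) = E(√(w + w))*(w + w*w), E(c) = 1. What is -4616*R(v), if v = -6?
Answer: -138480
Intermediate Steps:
R(w) = w + w² (R(w) = 1*(w + w*w) = 1*(w + w²) = w + w²)
-4616*R(v) = -(-27696)*(1 - 6) = -(-27696)*(-5) = -4616*30 = -138480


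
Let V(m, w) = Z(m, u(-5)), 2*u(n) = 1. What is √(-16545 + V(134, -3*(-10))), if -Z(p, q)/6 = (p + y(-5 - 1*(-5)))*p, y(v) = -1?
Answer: I*√123477 ≈ 351.39*I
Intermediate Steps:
u(n) = ½ (u(n) = (½)*1 = ½)
Z(p, q) = -6*p*(-1 + p) (Z(p, q) = -6*(p - 1)*p = -6*(-1 + p)*p = -6*p*(-1 + p))
V(m, w) = 6*m*(1 - m)
√(-16545 + V(134, -3*(-10))) = √(-16545 + 6*134*(1 - 1*134)) = √(-16545 + 6*134*(1 - 134)) = √(-16545 + 6*134*(-133)) = √(-16545 - 106932) = √(-123477) = I*√123477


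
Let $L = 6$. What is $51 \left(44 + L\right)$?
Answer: $2550$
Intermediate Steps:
$51 \left(44 + L\right) = 51 \left(44 + 6\right) = 51 \cdot 50 = 2550$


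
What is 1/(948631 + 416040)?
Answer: 1/1364671 ≈ 7.3278e-7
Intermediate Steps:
1/(948631 + 416040) = 1/1364671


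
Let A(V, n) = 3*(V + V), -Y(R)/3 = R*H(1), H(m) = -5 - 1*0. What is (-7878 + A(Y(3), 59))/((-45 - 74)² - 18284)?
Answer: 7608/4123 ≈ 1.8453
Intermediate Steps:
H(m) = -5 (H(m) = -5 + 0 = -5)
Y(R) = 15*R (Y(R) = -3*R*(-5) = -(-15)*R = 15*R)
A(V, n) = 6*V (A(V, n) = 3*(2*V) = 6*V)
(-7878 + A(Y(3), 59))/((-45 - 74)² - 18284) = (-7878 + 6*(15*3))/((-45 - 74)² - 18284) = (-7878 + 6*45)/((-119)² - 18284) = (-7878 + 270)/(14161 - 18284) = -7608/(-4123) = -7608*(-1/4123) = 7608/4123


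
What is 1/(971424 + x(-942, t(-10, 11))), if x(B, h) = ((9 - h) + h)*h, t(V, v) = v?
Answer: 1/971523 ≈ 1.0293e-6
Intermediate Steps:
x(B, h) = 9*h
1/(971424 + x(-942, t(-10, 11))) = 1/(971424 + 9*11) = 1/(971424 + 99) = 1/971523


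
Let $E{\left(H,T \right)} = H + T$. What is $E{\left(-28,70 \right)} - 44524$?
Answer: $-44482$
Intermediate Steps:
$E{\left(-28,70 \right)} - 44524 = \left(-28 + 70\right) - 44524 = 42 - 44524 = -44482$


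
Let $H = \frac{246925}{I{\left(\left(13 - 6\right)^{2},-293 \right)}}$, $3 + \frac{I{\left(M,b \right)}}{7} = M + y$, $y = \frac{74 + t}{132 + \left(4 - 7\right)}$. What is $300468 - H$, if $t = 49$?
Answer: $\frac{605128067}{2019} \approx 2.9972 \cdot 10^{5}$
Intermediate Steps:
$y = \frac{41}{43}$ ($y = \frac{74 + 49}{132 + \left(4 - 7\right)} = \frac{123}{132 + \left(4 - 7\right)} = \frac{123}{132 - 3} = \frac{123}{129} = 123 \cdot \frac{1}{129} = \frac{41}{43} \approx 0.95349$)
$I{\left(M,b \right)} = - \frac{616}{43} + 7 M$ ($I{\left(M,b \right)} = -21 + 7 \left(M + \frac{41}{43}\right) = -21 + 7 \left(\frac{41}{43} + M\right) = -21 + \left(\frac{287}{43} + 7 M\right) = - \frac{616}{43} + 7 M$)
$H = \frac{1516825}{2019}$ ($H = \frac{246925}{- \frac{616}{43} + 7 \left(13 - 6\right)^{2}} = \frac{246925}{- \frac{616}{43} + 7 \cdot 7^{2}} = \frac{246925}{- \frac{616}{43} + 7 \cdot 49} = \frac{246925}{- \frac{616}{43} + 343} = \frac{246925}{\frac{14133}{43}} = 246925 \cdot \frac{43}{14133} = \frac{1516825}{2019} \approx 751.28$)
$300468 - H = 300468 - \frac{1516825}{2019} = \frac{605128067}{2019}$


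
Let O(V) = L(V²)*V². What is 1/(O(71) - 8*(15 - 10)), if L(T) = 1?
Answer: 1/5001 ≈ 0.00019996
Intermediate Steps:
O(V) = V² (O(V) = 1*V² = V²)
1/(O(71) - 8*(15 - 10)) = 1/(71² - 8*(15 - 10)) = 1/(5041 - 8*5) = 1/(5041 - 40) = 1/5001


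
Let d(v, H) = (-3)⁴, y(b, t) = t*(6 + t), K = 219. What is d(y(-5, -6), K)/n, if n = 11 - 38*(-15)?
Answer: 81/581 ≈ 0.13941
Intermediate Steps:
d(v, H) = 81
n = 581 (n = 11 + 570 = 581)
d(y(-5, -6), K)/n = 81/581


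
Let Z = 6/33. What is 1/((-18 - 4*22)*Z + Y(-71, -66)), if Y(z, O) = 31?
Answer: 11/129 ≈ 0.085271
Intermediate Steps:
Z = 2/11 (Z = 6*(1/33) = 2/11 ≈ 0.18182)
1/((-18 - 4*22)*Z + Y(-71, -66)) = 1/((-18 - 4*22)*(2/11) + 31) = 1/((-18 - 88)*(2/11) + 31) = 1/(-106*2/11 + 31) = 1/(-212/11 + 31) = 1/(129/11) = 11/129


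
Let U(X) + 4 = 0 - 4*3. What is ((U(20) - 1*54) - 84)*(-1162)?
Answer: 178948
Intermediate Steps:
U(X) = -16 (U(X) = -4 + (0 - 4*3) = -4 + (0 - 12) = -4 - 12 = -16)
((U(20) - 1*54) - 84)*(-1162) = ((-16 - 1*54) - 84)*(-1162) = ((-16 - 54) - 84)*(-1162) = (-70 - 84)*(-1162) = -154*(-1162) = 178948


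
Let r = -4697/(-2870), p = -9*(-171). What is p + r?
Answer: 631661/410 ≈ 1540.6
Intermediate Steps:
p = 1539
r = 671/410 (r = -4697*(-1/2870) = 671/410 ≈ 1.6366)
p + r = 1539 + 671/410 = 631661/410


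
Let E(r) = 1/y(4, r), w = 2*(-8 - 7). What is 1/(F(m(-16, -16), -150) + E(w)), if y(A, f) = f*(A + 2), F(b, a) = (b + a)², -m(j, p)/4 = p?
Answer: 180/1331279 ≈ 0.00013521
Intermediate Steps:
m(j, p) = -4*p
F(b, a) = (a + b)²
w = -30 (w = 2*(-15) = -30)
y(A, f) = f*(2 + A)
E(r) = 1/(6*r) (E(r) = 1/(r*(2 + 4)) = 1/(r*6) = 1/(6*r))
1/(F(m(-16, -16), -150) + E(w)) = 1/((-150 - 4*(-16))² + (⅙)/(-30)) = 1/((-150 + 64)² + (⅙)*(-1/30)) = 1/((-86)² - 1/180) = 1/(7396 - 1/180) = 1/(1331279/180) = 180/1331279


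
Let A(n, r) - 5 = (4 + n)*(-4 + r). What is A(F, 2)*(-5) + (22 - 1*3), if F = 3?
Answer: 64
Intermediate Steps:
A(n, r) = 5 + (-4 + r)*(4 + n) (A(n, r) = 5 + (4 + n)*(-4 + r) = 5 + (-4 + r)*(4 + n))
A(F, 2)*(-5) + (22 - 1*3) = (-11 - 4*3 + 4*2 + 3*2)*(-5) + (22 - 1*3) = (-11 - 12 + 8 + 6)*(-5) + (22 - 3) = -9*(-5) + 19 = 45 + 19 = 64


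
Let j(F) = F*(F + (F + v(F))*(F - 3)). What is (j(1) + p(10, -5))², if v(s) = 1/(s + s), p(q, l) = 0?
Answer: 4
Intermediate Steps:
v(s) = 1/(2*s)
j(F) = F*(F + (-3 + F)*(F + 1/(2*F))) (j(F) = F*(F + (F + 1/(2*F))*(F - 3)) = F*(F + (F + 1/(2*F))*(-3 + F)) = F*(F + (-3 + F)*(F + 1/(2*F))))
(j(1) + p(10, -5))² = ((-3/2 + (½)*1*(1 - 4*1 + 2*1²)) + 0)² = ((-3/2 + (½)*1*(1 - 4 + 2*1)) + 0)² = ((-3/2 + (½)*1*(1 - 4 + 2)) + 0)² = ((-3/2 + (½)*1*(-1)) + 0)² = ((-3/2 - ½) + 0)² = (-2 + 0)² = (-2)² = 4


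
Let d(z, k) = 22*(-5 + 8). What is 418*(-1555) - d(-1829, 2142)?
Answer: -650056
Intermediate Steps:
d(z, k) = 66 (d(z, k) = 22*3 = 66)
418*(-1555) - d(-1829, 2142) = 418*(-1555) - 1*66 = -649990 - 66 = -650056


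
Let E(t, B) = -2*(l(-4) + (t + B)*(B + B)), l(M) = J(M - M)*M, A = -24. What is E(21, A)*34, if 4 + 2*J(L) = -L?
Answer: -10336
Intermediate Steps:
J(L) = -2 - L/2 (J(L) = -2 + (-L)/2 = -2 - L/2)
l(M) = -2*M (l(M) = (-2 - (M - M)/2)*M = (-2 - ½*0)*M = (-2 + 0)*M = -2*M)
E(t, B) = -16 - 4*B*(B + t) (E(t, B) = -2*(-2*(-4) + (t + B)*(B + B)) = -2*(8 + (B + t)*(2*B)) = -2*(8 + 2*B*(B + t)) = -16 - 4*B*(B + t))
E(21, A)*34 = (-16 - 4*(-24)² - 4*(-24)*21)*34 = (-16 - 4*576 + 2016)*34 = (-16 - 2304 + 2016)*34 = -304*34 = -10336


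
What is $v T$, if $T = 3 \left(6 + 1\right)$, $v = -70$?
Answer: $-1470$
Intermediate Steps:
$T = 21$ ($T = 3 \cdot 7 = 21$)
$v T = \left(-70\right) 21 = -1470$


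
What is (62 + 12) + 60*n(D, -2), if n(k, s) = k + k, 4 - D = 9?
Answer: -526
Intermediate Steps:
D = -5 (D = 4 - 1*9 = 4 - 9 = -5)
n(k, s) = 2*k
(62 + 12) + 60*n(D, -2) = (62 + 12) + 60*(2*(-5)) = 74 + 60*(-10) = 74 - 600 = -526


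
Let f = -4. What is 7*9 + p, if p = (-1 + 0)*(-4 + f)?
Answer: 71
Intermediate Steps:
p = 8 (p = (-1 + 0)*(-4 - 4) = -1*(-8) = 8)
7*9 + p = 7*9 + 8 = 63 + 8 = 71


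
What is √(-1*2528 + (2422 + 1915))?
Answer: 3*√201 ≈ 42.532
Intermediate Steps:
√(-1*2528 + (2422 + 1915)) = √(-2528 + 4337) = √1809 = 3*√201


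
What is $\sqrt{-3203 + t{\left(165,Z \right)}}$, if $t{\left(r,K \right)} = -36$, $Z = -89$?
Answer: $i \sqrt{3239} \approx 56.912 i$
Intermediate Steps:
$\sqrt{-3203 + t{\left(165,Z \right)}} = \sqrt{-3203 - 36} = \sqrt{-3239} = i \sqrt{3239}$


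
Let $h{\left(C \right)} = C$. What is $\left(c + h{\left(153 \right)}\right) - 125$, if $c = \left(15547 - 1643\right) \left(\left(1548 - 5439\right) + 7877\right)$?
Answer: $55421372$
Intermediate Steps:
$c = 55421344$ ($c = 13904 \left(-3891 + 7877\right) = 13904 \cdot 3986 = 55421344$)
$\left(c + h{\left(153 \right)}\right) - 125 = \left(55421344 + 153\right) - 125 = 55421497 - 125 = 55421372$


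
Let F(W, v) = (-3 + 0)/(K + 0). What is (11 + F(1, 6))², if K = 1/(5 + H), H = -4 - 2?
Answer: 196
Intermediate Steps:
H = -6
K = -1 (K = 1/(5 - 6) = 1/(-1) = -1)
F(W, v) = 3 (F(W, v) = (-3 + 0)/(-1 + 0) = -3/(-1) = -3*(-1) = 3)
(11 + F(1, 6))² = (11 + 3)² = 14² = 196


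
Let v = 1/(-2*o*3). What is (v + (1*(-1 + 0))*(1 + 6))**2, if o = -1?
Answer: 1681/36 ≈ 46.694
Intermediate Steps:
v = 1/6 (v = 1/(-2*(-1)*3) = 1/(2*3) = 1/6 ≈ 0.16667)
(v + (1*(-1 + 0))*(1 + 6))**2 = (1/6 + (1*(-1 + 0))*(1 + 6))**2 = (1/6 + (1*(-1))*7)**2 = (1/6 - 1*7)**2 = (1/6 - 7)**2 = (-41/6)**2 = 1681/36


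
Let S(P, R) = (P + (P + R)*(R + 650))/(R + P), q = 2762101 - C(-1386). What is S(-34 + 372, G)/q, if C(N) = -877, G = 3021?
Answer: 12331227/9280843102 ≈ 0.0013287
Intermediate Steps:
q = 2762978 (q = 2762101 - 1*(-877) = 2762101 + 877 = 2762978)
S(P, R) = (P + (650 + R)*(P + R))/(P + R) (S(P, R) = (P + (P + R)*(650 + R))/(P + R) = (P + (650 + R)*(P + R))/(P + R))
S(-34 + 372, G)/q = ((3021**2 + 650*3021 + 651*(-34 + 372) + (-34 + 372)*3021)/((-34 + 372) + 3021))/2762978 = ((9126441 + 1963650 + 651*338 + 338*3021)/(338 + 3021))*(1/2762978) = ((9126441 + 1963650 + 220038 + 1021098)/3359)*(1/2762978) = ((1/3359)*12331227)*(1/2762978) = (12331227/3359)*(1/2762978) = 12331227/9280843102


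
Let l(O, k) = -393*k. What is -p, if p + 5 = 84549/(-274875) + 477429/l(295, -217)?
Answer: -757199859/2604623875 ≈ -0.29071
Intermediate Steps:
p = 757199859/2604623875 (p = -5 + (84549/(-274875) + 477429/((-393*(-217)))) = -5 + (84549*(-1/274875) + 477429/85281) = -5 + (-28183/91625 + 477429*(1/85281)) = -5 + (-28183/91625 + 159143/28427) = -5 + 13780319234/2604623875 = 757199859/2604623875 ≈ 0.29071)
-p = -1*757199859/2604623875 = -757199859/2604623875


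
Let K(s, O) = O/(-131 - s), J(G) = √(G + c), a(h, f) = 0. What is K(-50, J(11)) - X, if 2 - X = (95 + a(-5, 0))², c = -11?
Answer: 9023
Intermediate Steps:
J(G) = √(-11 + G) (J(G) = √(G - 11) = √(-11 + G))
X = -9023 (X = 2 - (95 + 0)² = 2 - 1*95² = 2 - 1*9025 = 2 - 9025 = -9023)
K(-50, J(11)) - X = -√(-11 + 11)/(131 - 50) - 1*(-9023) = -1*√0/81 + 9023 = -1*0*1/81 + 9023 = 0 + 9023 = 9023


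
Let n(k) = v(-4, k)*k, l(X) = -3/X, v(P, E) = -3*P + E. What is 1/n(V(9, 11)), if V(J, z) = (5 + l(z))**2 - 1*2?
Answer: 14641/9636268 ≈ 0.0015194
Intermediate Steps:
v(P, E) = E - 3*P
V(J, z) = -2 + (5 - 3/z)**2 (V(J, z) = (5 - 3/z)**2 - 1*2 = (5 - 3/z)**2 - 2 = -2 + (5 - 3/z)**2)
n(k) = k*(12 + k) (n(k) = (k - 3*(-4))*k = (k + 12)*k = (12 + k)*k = k*(12 + k))
1/n(V(9, 11)) = 1/((23 - 30/11 + 9/11**2)*(12 + (23 - 30/11 + 9/11**2))) = 1/((23 - 30*1/11 + 9*(1/121))*(12 + (23 - 30*1/11 + 9*(1/121)))) = 1/((23 - 30/11 + 9/121)*(12 + (23 - 30/11 + 9/121))) = 1/(2462*(12 + 2462/121)/121) = 1/((2462/121)*(3914/121)) = 1/(9636268/14641) = 14641/9636268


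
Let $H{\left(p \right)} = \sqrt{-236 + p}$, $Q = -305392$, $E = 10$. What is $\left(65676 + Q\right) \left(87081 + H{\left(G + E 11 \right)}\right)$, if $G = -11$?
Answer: $-20874708996 - 239716 i \sqrt{137} \approx -2.0875 \cdot 10^{10} - 2.8058 \cdot 10^{6} i$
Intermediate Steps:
$\left(65676 + Q\right) \left(87081 + H{\left(G + E 11 \right)}\right) = \left(65676 - 305392\right) \left(87081 + \sqrt{-236 + \left(-11 + 10 \cdot 11\right)}\right) = - 239716 \left(87081 + \sqrt{-236 + \left(-11 + 110\right)}\right) = - 239716 \left(87081 + \sqrt{-236 + 99}\right) = - 239716 \left(87081 + \sqrt{-137}\right) = - 239716 \left(87081 + i \sqrt{137}\right) = -20874708996 - 239716 i \sqrt{137}$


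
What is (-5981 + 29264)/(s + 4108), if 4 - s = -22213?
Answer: 199/225 ≈ 0.88444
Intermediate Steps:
s = 22217 (s = 4 - 1*(-22213) = 4 + 22213 = 22217)
(-5981 + 29264)/(s + 4108) = (-5981 + 29264)/(22217 + 4108) = 23283/26325 = 23283*(1/26325) = 199/225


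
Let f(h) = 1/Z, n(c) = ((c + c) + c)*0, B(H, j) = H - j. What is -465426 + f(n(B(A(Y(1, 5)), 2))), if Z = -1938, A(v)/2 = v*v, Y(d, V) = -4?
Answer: -901995589/1938 ≈ -4.6543e+5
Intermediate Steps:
A(v) = 2*v² (A(v) = 2*(v*v) = 2*v²)
n(c) = 0 (n(c) = (2*c + c)*0 = (3*c)*0 = 0)
f(h) = -1/1938 (f(h) = 1/(-1938) = -1/1938)
-465426 + f(n(B(A(Y(1, 5)), 2))) = -465426 - 1/1938 = -901995589/1938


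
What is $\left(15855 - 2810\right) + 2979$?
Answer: $16024$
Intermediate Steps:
$\left(15855 - 2810\right) + 2979 = 13045 + 2979 = 16024$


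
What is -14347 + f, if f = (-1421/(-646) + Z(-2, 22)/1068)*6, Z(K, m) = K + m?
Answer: -412050572/28747 ≈ -14334.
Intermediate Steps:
f = 382637/28747 (f = (-1421/(-646) + (-2 + 22)/1068)*6 = (-1421*(-1/646) + 20*(1/1068))*6 = (1421/646 + 5/267)*6 = (382637/172482)*6 = 382637/28747 ≈ 13.311)
-14347 + f = -14347 + 382637/28747 = -412050572/28747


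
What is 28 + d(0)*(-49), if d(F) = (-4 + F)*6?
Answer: 1204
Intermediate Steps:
d(F) = -24 + 6*F
28 + d(0)*(-49) = 28 + (-24 + 6*0)*(-49) = 28 + (-24 + 0)*(-49) = 28 - 24*(-49) = 28 + 1176 = 1204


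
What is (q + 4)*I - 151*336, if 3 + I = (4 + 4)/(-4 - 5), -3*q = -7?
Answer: -1370537/27 ≈ -50761.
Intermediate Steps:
q = 7/3 (q = -1/3*(-7) = 7/3 ≈ 2.3333)
I = -35/9 (I = -3 + (4 + 4)/(-4 - 5) = -3 + 8/(-9) = -3 + 8*(-1/9) = -3 - 8/9 = -35/9 ≈ -3.8889)
(q + 4)*I - 151*336 = (7/3 + 4)*(-35/9) - 151*336 = (19/3)*(-35/9) - 50736 = -665/27 - 50736 = -1370537/27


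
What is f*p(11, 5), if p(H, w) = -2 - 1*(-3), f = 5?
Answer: 5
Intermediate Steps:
p(H, w) = 1 (p(H, w) = -2 + 3 = 1)
f*p(11, 5) = 5*1 = 5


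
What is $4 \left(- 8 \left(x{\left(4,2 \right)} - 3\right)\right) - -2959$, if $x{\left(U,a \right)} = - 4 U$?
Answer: $3567$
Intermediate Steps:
$4 \left(- 8 \left(x{\left(4,2 \right)} - 3\right)\right) - -2959 = 4 \left(- 8 \left(\left(-4\right) 4 - 3\right)\right) - -2959 = 4 \left(- 8 \left(-16 - 3\right)\right) + 2959 = 4 \left(\left(-8\right) \left(-19\right)\right) + 2959 = 4 \cdot 152 + 2959 = 608 + 2959 = 3567$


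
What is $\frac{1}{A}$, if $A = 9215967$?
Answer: $\frac{1}{9215967} \approx 1.0851 \cdot 10^{-7}$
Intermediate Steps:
$\frac{1}{A} = \frac{1}{9215967}$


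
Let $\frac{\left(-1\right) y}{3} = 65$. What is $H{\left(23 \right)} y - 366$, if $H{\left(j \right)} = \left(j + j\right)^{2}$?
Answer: $-412986$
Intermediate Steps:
$y = -195$ ($y = \left(-3\right) 65 = -195$)
$H{\left(j \right)} = 4 j^{2}$ ($H{\left(j \right)} = \left(2 j\right)^{2} = 4 j^{2}$)
$H{\left(23 \right)} y - 366 = 4 \cdot 23^{2} \left(-195\right) - 366 = 4 \cdot 529 \left(-195\right) - 366 = 2116 \left(-195\right) - 366 = -412620 - 366 = -412986$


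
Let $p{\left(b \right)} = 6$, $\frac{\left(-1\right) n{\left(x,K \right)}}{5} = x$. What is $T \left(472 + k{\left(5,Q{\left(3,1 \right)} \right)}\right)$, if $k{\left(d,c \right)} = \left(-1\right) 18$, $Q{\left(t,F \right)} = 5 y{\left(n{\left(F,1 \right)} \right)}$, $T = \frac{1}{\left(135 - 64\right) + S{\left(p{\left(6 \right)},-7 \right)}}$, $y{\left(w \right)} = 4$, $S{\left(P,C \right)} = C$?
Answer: $\frac{227}{32} \approx 7.0938$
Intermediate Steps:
$n{\left(x,K \right)} = - 5 x$
$T = \frac{1}{64}$ ($T = \frac{1}{\left(135 - 64\right) - 7} = \frac{1}{71 - 7} = \frac{1}{64} \approx 0.015625$)
$Q{\left(t,F \right)} = 20$ ($Q{\left(t,F \right)} = 5 \cdot 4 = 20$)
$k{\left(d,c \right)} = -18$
$T \left(472 + k{\left(5,Q{\left(3,1 \right)} \right)}\right) = \frac{472 - 18}{64} = \frac{1}{64} \cdot 454 = \frac{227}{32}$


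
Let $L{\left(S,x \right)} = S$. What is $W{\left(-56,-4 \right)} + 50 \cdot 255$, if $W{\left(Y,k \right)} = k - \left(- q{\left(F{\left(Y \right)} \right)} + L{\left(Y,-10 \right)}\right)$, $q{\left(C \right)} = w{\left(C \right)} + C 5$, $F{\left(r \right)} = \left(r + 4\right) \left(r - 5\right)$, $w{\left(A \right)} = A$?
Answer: $31834$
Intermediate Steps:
$F{\left(r \right)} = \left(-5 + r\right) \left(4 + r\right)$ ($F{\left(r \right)} = \left(4 + r\right) \left(-5 + r\right) = \left(-5 + r\right) \left(4 + r\right)$)
$q{\left(C \right)} = 6 C$ ($q{\left(C \right)} = C + C 5 = C + 5 C = 6 C$)
$W{\left(Y,k \right)} = -120 + k - 7 Y + 6 Y^{2}$ ($W{\left(Y,k \right)} = k - \left(Y - 6 \left(-20 + Y^{2} - Y\right)\right) = k - \left(120 - 6 Y^{2} + 7 Y\right) = -120 + k - 7 Y + 6 Y^{2}$)
$W{\left(-56,-4 \right)} + 50 \cdot 255 = \left(-120 - 4 - -392 + 6 \left(-56\right)^{2}\right) + 50 \cdot 255 = \left(-120 - 4 + 392 + 6 \cdot 3136\right) + 12750 = \left(-120 - 4 + 392 + 18816\right) + 12750 = 19084 + 12750 = 31834$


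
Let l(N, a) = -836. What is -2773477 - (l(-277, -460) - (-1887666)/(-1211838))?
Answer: -559998306082/201973 ≈ -2.7726e+6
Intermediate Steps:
-2773477 - (l(-277, -460) - (-1887666)/(-1211838)) = -2773477 - (-836 - (-1887666)/(-1211838)) = -2773477 - (-836 - (-1887666)*(-1)/1211838) = -2773477 - (-836 - 1*314611/201973) = -2773477 - (-836 - 314611/201973) = -2773477 - 1*(-169164039/201973) = -2773477 + 169164039/201973 = -559998306082/201973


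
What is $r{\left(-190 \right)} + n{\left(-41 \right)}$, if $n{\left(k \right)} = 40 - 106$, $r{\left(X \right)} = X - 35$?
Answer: $-291$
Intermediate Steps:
$r{\left(X \right)} = -35 + X$
$n{\left(k \right)} = -66$ ($n{\left(k \right)} = 40 - 106 = -66$)
$r{\left(-190 \right)} + n{\left(-41 \right)} = \left(-35 - 190\right) - 66 = -225 - 66 = -291$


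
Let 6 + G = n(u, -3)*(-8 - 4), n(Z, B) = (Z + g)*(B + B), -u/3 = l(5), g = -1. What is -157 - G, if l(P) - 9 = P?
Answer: 2945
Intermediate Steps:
l(P) = 9 + P
u = -42 (u = -3*(9 + 5) = -3*14 = -42)
n(Z, B) = 2*B*(-1 + Z) (n(Z, B) = (Z - 1)*(B + B) = (-1 + Z)*(2*B) = 2*B*(-1 + Z))
G = -3102 (G = -6 + (2*(-3)*(-1 - 42))*(-8 - 4) = -6 + (2*(-3)*(-43))*(-12) = -6 + 258*(-12) = -6 - 3096 = -3102)
-157 - G = -157 - 1*(-3102) = -157 + 3102 = 2945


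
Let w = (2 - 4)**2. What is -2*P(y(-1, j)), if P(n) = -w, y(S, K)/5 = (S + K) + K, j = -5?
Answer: 8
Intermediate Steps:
w = 4 (w = (-2)**2 = 4)
y(S, K) = 5*S + 10*K (y(S, K) = 5*((S + K) + K) = 5*((K + S) + K) = 5*(S + 2*K) = 5*S + 10*K)
P(n) = -4 (P(n) = -1*4 = -4)
-2*P(y(-1, j)) = -2*(-4) = 8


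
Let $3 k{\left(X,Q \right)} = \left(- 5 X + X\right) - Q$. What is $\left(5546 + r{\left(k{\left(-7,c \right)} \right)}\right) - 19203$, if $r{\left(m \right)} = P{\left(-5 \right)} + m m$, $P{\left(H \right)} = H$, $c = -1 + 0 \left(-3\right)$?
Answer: $- \frac{122117}{9} \approx -13569.0$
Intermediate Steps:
$c = -1$ ($c = -1 + 0 = -1$)
$k{\left(X,Q \right)} = - \frac{4 X}{3} - \frac{Q}{3}$ ($k{\left(X,Q \right)} = \frac{\left(- 5 X + X\right) - Q}{3} = \frac{- 4 X - Q}{3} = \frac{- Q - 4 X}{3} = - \frac{4 X}{3} - \frac{Q}{3}$)
$r{\left(m \right)} = -5 + m^{2}$ ($r{\left(m \right)} = -5 + m m = -5 + m^{2}$)
$\left(5546 + r{\left(k{\left(-7,c \right)} \right)}\right) - 19203 = \left(5546 - \left(5 - \left(\left(- \frac{4}{3}\right) \left(-7\right) - - \frac{1}{3}\right)^{2}\right)\right) - 19203 = \left(5546 - \left(5 - \left(\frac{28}{3} + \frac{1}{3}\right)^{2}\right)\right) - 19203 = \left(5546 - \left(5 - \left(\frac{29}{3}\right)^{2}\right)\right) - 19203 = \left(5546 + \left(-5 + \frac{841}{9}\right)\right) - 19203 = \left(5546 + \frac{796}{9}\right) - 19203 = \frac{50710}{9} - 19203 = - \frac{122117}{9}$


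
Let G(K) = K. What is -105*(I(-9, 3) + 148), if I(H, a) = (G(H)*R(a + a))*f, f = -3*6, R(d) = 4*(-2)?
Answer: 120540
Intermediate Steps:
R(d) = -8
f = -18
I(H, a) = 144*H (I(H, a) = (H*(-8))*(-18) = -8*H*(-18) = 144*H)
-105*(I(-9, 3) + 148) = -105*(144*(-9) + 148) = -105*(-1296 + 148) = -105*(-1148) = 120540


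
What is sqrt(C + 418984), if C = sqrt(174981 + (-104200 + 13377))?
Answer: sqrt(418984 + sqrt(84158)) ≈ 647.51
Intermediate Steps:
C = sqrt(84158) (C = sqrt(174981 - 90823) = sqrt(84158) ≈ 290.10)
sqrt(C + 418984) = sqrt(sqrt(84158) + 418984) = sqrt(418984 + sqrt(84158))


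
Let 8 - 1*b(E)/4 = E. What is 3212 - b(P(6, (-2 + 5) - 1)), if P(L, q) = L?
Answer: 3204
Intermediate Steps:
b(E) = 32 - 4*E
3212 - b(P(6, (-2 + 5) - 1)) = 3212 - (32 - 4*6) = 3212 - (32 - 24) = 3212 - 1*8 = 3212 - 8 = 3204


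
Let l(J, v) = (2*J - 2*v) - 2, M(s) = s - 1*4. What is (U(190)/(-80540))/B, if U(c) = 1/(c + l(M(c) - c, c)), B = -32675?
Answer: -1/526328900000 ≈ -1.9000e-12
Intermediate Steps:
M(s) = -4 + s (M(s) = s - 4 = -4 + s)
l(J, v) = -2 - 2*v + 2*J (l(J, v) = (-2*v + 2*J) - 2 = -2 - 2*v + 2*J)
U(c) = 1/(-10 - c) (U(c) = 1/(c + (-2 - 2*c + 2*((-4 + c) - c))) = 1/(c + (-2 - 2*c + 2*(-4))) = 1/(c + (-2 - 2*c - 8)) = 1/(c + (-10 - 2*c)) = 1/(-10 - c))
(U(190)/(-80540))/B = (-1/(10 + 190)/(-80540))/(-32675) = (-1/200*(-1/80540))*(-1/32675) = (-1*1/200*(-1/80540))*(-1/32675) = -1/200*(-1/80540)*(-1/32675) = (1/16108000)*(-1/32675) = -1/526328900000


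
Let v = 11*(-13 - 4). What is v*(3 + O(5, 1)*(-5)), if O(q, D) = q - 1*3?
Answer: 1309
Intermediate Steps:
O(q, D) = -3 + q (O(q, D) = q - 3 = -3 + q)
v = -187 (v = 11*(-17) = -187)
v*(3 + O(5, 1)*(-5)) = -187*(3 + (-3 + 5)*(-5)) = -187*(3 + 2*(-5)) = -187*(3 - 10) = -187*(-7) = 1309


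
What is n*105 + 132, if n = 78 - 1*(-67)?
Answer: 15357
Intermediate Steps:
n = 145 (n = 78 + 67 = 145)
n*105 + 132 = 145*105 + 132 = 15225 + 132 = 15357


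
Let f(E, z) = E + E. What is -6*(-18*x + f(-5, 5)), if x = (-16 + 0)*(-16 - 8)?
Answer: 41532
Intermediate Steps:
x = 384 (x = -16*(-24) = 384)
f(E, z) = 2*E
-6*(-18*x + f(-5, 5)) = -6*(-18*384 + 2*(-5)) = -6*(-6912 - 10) = -6*(-6922) = 41532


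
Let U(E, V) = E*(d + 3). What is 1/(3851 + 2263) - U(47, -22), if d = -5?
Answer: 574717/6114 ≈ 94.000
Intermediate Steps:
U(E, V) = -2*E (U(E, V) = E*(-5 + 3) = E*(-2) = -2*E)
1/(3851 + 2263) - U(47, -22) = 1/(3851 + 2263) - (-2)*47 = 1/6114 - 1*(-94) = 1/6114 + 94 = 574717/6114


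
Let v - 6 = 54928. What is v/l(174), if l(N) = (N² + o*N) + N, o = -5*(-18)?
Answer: 27467/23055 ≈ 1.1914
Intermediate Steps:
v = 54934 (v = 6 + 54928 = 54934)
o = 90
l(N) = N² + 91*N (l(N) = (N² + 90*N) + N = N² + 91*N)
v/l(174) = 54934/((174*(91 + 174))) = 54934/((174*265)) = 54934/46110 = 54934*(1/46110) = 27467/23055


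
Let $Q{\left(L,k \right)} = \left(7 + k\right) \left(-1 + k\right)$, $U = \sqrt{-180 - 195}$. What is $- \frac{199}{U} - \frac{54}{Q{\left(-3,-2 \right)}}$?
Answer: $\frac{18}{5} + \frac{199 i \sqrt{15}}{75} \approx 3.6 + 10.276 i$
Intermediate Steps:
$U = 5 i \sqrt{15}$ ($U = \sqrt{-375} = 5 i \sqrt{15} \approx 19.365 i$)
$Q{\left(L,k \right)} = \left(-1 + k\right) \left(7 + k\right)$
$- \frac{199}{U} - \frac{54}{Q{\left(-3,-2 \right)}} = - \frac{199}{5 i \sqrt{15}} - \frac{54}{-7 + \left(-2\right)^{2} + 6 \left(-2\right)} = - 199 \left(- \frac{i \sqrt{15}}{75}\right) - \frac{54}{-7 + 4 - 12} = \frac{199 i \sqrt{15}}{75} - \frac{54}{-15} = \frac{199 i \sqrt{15}}{75} - - \frac{18}{5} = \frac{199 i \sqrt{15}}{75} + \frac{18}{5} = \frac{18}{5} + \frac{199 i \sqrt{15}}{75}$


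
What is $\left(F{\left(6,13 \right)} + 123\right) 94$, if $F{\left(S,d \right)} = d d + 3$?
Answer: $27730$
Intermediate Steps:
$F{\left(S,d \right)} = 3 + d^{2}$ ($F{\left(S,d \right)} = d^{2} + 3 = 3 + d^{2}$)
$\left(F{\left(6,13 \right)} + 123\right) 94 = \left(\left(3 + 13^{2}\right) + 123\right) 94 = \left(\left(3 + 169\right) + 123\right) 94 = \left(172 + 123\right) 94 = 295 \cdot 94 = 27730$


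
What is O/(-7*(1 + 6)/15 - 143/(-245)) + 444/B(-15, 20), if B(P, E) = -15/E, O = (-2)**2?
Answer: -292591/493 ≈ -593.49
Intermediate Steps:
O = 4
O/(-7*(1 + 6)/15 - 143/(-245)) + 444/B(-15, 20) = 4/(-7*(1 + 6)/15 - 143/(-245)) + 444/((-15/20)) = 4/(-7*7*(1/15) - 143*(-1/245)) + 444/((-15*1/20)) = 4/(-49*1/15 + 143/245) + 444/(-3/4) = 4/(-49/15 + 143/245) + 444*(-4/3) = 4/(-1972/735) - 592 = 4*(-735/1972) - 592 = -735/493 - 592 = -292591/493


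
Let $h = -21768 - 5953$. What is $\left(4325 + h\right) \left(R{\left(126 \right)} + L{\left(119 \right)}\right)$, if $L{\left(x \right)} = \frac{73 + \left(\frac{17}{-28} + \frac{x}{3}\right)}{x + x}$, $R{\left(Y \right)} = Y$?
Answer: $- \frac{14788640845}{4998} \approx -2.9589 \cdot 10^{6}$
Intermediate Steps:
$L{\left(x \right)} = \frac{\frac{2027}{28} + \frac{x}{3}}{2 x}$ ($L{\left(x \right)} = \frac{73 + \left(17 \left(- \frac{1}{28}\right) + x \frac{1}{3}\right)}{2 x} = \left(73 + \left(- \frac{17}{28} + \frac{x}{3}\right)\right) \frac{1}{2 x} = \left(\frac{2027}{28} + \frac{x}{3}\right) \frac{1}{2 x} = \frac{\frac{2027}{28} + \frac{x}{3}}{2 x}$)
$h = -27721$ ($h = -21768 - 5953 = -27721$)
$\left(4325 + h\right) \left(R{\left(126 \right)} + L{\left(119 \right)}\right) = \left(4325 - 27721\right) \left(126 + \frac{6081 + 28 \cdot 119}{168 \cdot 119}\right) = - 23396 \left(126 + \frac{1}{168} \cdot \frac{1}{119} \left(6081 + 3332\right)\right) = - 23396 \left(126 + \frac{1}{168} \cdot \frac{1}{119} \cdot 9413\right) = - 23396 \left(126 + \frac{9413}{19992}\right) = \left(-23396\right) \frac{2528405}{19992} = - \frac{14788640845}{4998}$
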